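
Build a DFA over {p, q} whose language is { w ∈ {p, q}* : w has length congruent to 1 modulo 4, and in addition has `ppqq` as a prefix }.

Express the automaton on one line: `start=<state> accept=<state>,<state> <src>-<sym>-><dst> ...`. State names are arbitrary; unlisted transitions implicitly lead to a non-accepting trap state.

start=A accept=J A-p->B A-q->C B-p->D B-q->E C-p->E C-q->E D-p->F D-q->G E-p->F E-q->F F-p->H F-q->H G-p->H G-q->I H-p->C H-q->C I-p->J I-q->J J-p->K J-q->K K-p->L K-q->L L-p->I L-q->I

Run two small machines in parallel and take their product. One (4 states) tracks the input length modulo 4; the other (6 states) tracks whether the input so far still matches the prefix `ppqq`. Each combined state is a pair, one component from each; accept when both components accept.
12 states suffice.
       p  q 
>  A   B  C 
   B   D  E 
   C   E  E 
   D   F  G 
   E   F  F 
   F   H  H 
   G   H  I 
   H   C  C 
   I   J  J 
 * J   K  K 
   K   L  L 
   L   I  I 
(> = start, * = accepting)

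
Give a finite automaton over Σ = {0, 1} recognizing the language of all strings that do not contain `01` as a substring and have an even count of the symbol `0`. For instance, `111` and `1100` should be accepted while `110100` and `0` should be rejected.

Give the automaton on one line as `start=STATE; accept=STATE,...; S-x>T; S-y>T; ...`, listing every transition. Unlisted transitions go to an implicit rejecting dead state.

start=A; accept=A,C; A-0>B; A-1>A; B-0>C; B-1>D; C-0>B; C-1>D; D-0>D; D-1>D

Build one automaton per condition and run them in lockstep. One (3 states) tracks partial matches of the forbidden pattern `01`; the other (2 states) tracks the count of `0`s modulo 2. Each combined state is a pair, one component from each; accept when both components accept. Minimizing collapses redundant product states.
       0  1 
>* A   B  A 
   B   C  D 
 * C   B  D 
   D   D  D 
(> = start, * = accepting)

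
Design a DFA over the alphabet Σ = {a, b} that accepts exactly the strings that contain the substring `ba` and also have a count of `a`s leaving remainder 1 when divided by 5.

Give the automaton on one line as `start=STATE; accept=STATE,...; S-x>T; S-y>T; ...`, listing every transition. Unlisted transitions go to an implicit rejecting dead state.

start=q0; accept=q5; q0-a>q1; q0-b>q2; q1-a>q3; q1-b>q4; q2-a>q5; q2-b>q2; q3-a>q6; q3-b>q7; q4-a>q7; q4-b>q4; q5-a>q7; q5-b>q5; q6-a>q8; q6-b>q9; q7-a>q9; q7-b>q7; q8-a>q0; q8-b>q10; q9-a>q10; q9-b>q9; q10-a>q2; q10-b>q10

Handle the two conditions separately and then intersect. The first has 3 states tracking whether and how much of `ba` has been seen; the second has 5 states tracking the count of `a`s modulo 5. A product state is a pair (one from each), accepting exactly when both do. After merging equivalent states the machine shrinks.
An 11-state machine:
          a    b  
>  q0     q1   q2 
   q1     q3   q4 
   q2     q5   q2 
   q3     q6   q7 
   q4     q7   q4 
 * q5     q7   q5 
   q6     q8   q9 
   q7     q9   q7 
   q8     q0  q10 
   q9    q10   q9 
   q10    q2  q10 
(> = start, * = accepting)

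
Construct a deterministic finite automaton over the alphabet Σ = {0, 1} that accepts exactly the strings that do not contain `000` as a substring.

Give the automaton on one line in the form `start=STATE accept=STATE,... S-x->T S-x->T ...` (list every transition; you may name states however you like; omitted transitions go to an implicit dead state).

Track partial matches of the forbidden pattern `000`. State S3 is a dead state reached once `000` has occurred; every other state accepts. S0 means no part of `000` is currently matched.
A 4-state machine:
        0   1  
>* S0   S1  S0 
 * S1   S2  S0 
 * S2   S3  S0 
   S3   S3  S3 
(> = start, * = accepting)

start=S0 accept=S0,S1,S2 S0-0->S1 S0-1->S0 S1-0->S2 S1-1->S0 S2-0->S3 S2-1->S0 S3-0->S3 S3-1->S3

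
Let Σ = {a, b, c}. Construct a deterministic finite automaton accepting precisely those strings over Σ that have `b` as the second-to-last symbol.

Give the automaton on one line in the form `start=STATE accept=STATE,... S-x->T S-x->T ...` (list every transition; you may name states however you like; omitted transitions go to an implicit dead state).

Because acceptance depends on a position counted from the end, the machine has to buffer the most recent 2 symbols. Make each state the string of the last up-to-2 symbols read; on input `x` shift the window left and append `x`. Accept when the buffered window has length 2 and begins with `b`.
          a    b    c  
>  S0     S1   S2   S3 
   S1     S4   S5   S6 
   S2     S7   S8   S9 
   S3    S10  S11  S12 
   S4     S4   S5   S6 
   S5     S7   S8   S9 
   S6    S10  S11  S12 
 * S7     S4   S5   S6 
 * S8     S7   S8   S9 
 * S9    S10  S11  S12 
   S10    S4   S5   S6 
   S11    S7   S8   S9 
   S12   S10  S11  S12 
(> = start, * = accepting)

start=S0 accept=S7,S8,S9 S0-a->S1 S0-b->S2 S0-c->S3 S1-a->S4 S1-b->S5 S1-c->S6 S2-a->S7 S2-b->S8 S2-c->S9 S3-a->S10 S3-b->S11 S3-c->S12 S4-a->S4 S4-b->S5 S4-c->S6 S5-a->S7 S5-b->S8 S5-c->S9 S6-a->S10 S6-b->S11 S6-c->S12 S7-a->S4 S7-b->S5 S7-c->S6 S8-a->S7 S8-b->S8 S8-c->S9 S9-a->S10 S9-b->S11 S9-c->S12 S10-a->S4 S10-b->S5 S10-c->S6 S11-a->S7 S11-b->S8 S11-c->S9 S12-a->S10 S12-b->S11 S12-c->S12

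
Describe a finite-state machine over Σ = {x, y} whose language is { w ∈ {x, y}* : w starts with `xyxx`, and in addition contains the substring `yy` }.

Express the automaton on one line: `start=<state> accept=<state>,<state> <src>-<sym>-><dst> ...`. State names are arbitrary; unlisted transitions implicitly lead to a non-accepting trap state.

start=S0 accept=S7 S0-x->S1 S0-y->S2 S1-x->S2 S1-y->S3 S2-x->S2 S2-y->S2 S3-x->S4 S3-y->S2 S4-x->S5 S4-y->S2 S5-x->S5 S5-y->S6 S6-x->S5 S6-y->S7 S7-x->S7 S7-y->S7

Build one automaton per condition and run them in lockstep. The first has 6 states tracking whether the input so far still matches the prefix `xyxx`; the second has 3 states tracking whether and how much of `yy` has been seen. A product state is a pair (one from each), accepting exactly when both do. Equivalent product states are then merged.
8 states suffice.
        x   y  
>  S0   S1  S2 
   S1   S2  S3 
   S2   S2  S2 
   S3   S4  S2 
   S4   S5  S2 
   S5   S5  S6 
   S6   S5  S7 
 * S7   S7  S7 
(> = start, * = accepting)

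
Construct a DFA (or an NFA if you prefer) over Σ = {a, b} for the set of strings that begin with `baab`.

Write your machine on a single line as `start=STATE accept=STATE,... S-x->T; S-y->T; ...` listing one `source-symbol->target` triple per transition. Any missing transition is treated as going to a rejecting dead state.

Check the first 4 symbols one by one: s0 through s3 record how many have matched `baab` so far; any wrong symbol goes to the dead state s5. After all 4 match we enter the accepting sink s4.
        a   b  
>  s0   s5  s1 
   s1   s2  s5 
   s2   s3  s5 
   s3   s5  s4 
 * s4   s4  s4 
   s5   s5  s5 
(> = start, * = accepting)

start=s0; accept=s4; s0-a->s5; s0-b->s1; s1-a->s2; s1-b->s5; s2-a->s3; s2-b->s5; s3-a->s5; s3-b->s4; s4-a->s4; s4-b->s4; s5-a->s5; s5-b->s5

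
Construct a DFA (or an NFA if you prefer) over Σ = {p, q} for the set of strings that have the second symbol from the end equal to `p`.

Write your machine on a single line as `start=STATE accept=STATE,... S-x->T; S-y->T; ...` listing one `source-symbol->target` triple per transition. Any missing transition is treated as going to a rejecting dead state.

Because acceptance depends on a position counted from the end, the machine has to buffer the most recent 2 symbols. Make each state the string of the last up-to-2 symbols read; on input `x` shift the window left and append `x`. Accept when the buffered window has length 2 and begins with `p`.
7 states suffice.
        p   q  
>  S0   S1  S2 
   S1   S3  S4 
   S2   S5  S6 
 * S3   S3  S4 
 * S4   S5  S6 
   S5   S3  S4 
   S6   S5  S6 
(> = start, * = accepting)

start=S0; accept=S3,S4; S0-p->S1; S0-q->S2; S1-p->S3; S1-q->S4; S2-p->S5; S2-q->S6; S3-p->S3; S3-q->S4; S4-p->S5; S4-q->S6; S5-p->S3; S5-q->S4; S6-p->S5; S6-q->S6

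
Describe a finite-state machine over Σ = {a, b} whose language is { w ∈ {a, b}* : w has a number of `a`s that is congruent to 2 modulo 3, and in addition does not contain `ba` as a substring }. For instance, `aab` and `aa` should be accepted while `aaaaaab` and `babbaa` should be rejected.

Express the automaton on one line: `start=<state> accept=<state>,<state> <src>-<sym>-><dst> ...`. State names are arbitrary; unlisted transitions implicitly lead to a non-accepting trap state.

start=q0 accept=q3,q6 q0-a->q1 q0-b->q2 q1-a->q3 q1-b->q4 q2-a->q5 q2-b->q2 q3-a->q0 q3-b->q6 q4-a->q7 q4-b->q4 q5-a->q7 q5-b->q5 q6-a->q8 q6-b->q6 q7-a->q8 q7-b->q7 q8-a->q5 q8-b->q8

Run two small machines in parallel and take their product. The first has 3 states tracking the count of `a`s modulo 3; the second has 3 states tracking partial matches of the forbidden pattern `ba`. A product state is a pair (one from each), accepting exactly when both do.
With 9 states:
        a   b  
>  q0   q1  q2 
   q1   q3  q4 
   q2   q5  q2 
 * q3   q0  q6 
   q4   q7  q4 
   q5   q7  q5 
 * q6   q8  q6 
   q7   q8  q7 
   q8   q5  q8 
(> = start, * = accepting)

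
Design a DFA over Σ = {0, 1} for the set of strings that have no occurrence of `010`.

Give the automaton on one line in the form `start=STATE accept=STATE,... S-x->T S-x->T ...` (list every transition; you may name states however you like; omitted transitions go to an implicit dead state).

This is the complement of 'contains `010`'. Use the same substring-matching states — s0 through s3 holding how much of `010` has just been matched — but flip the accepting set: everything except the trap s3 accepts.
4 states suffice.
        0   1  
>* s0   s1  s0 
 * s1   s1  s2 
 * s2   s3  s0 
   s3   s3  s3 
(> = start, * = accepting)

start=s0 accept=s0,s1,s2 s0-0->s1 s0-1->s0 s1-0->s1 s1-1->s2 s2-0->s3 s2-1->s0 s3-0->s3 s3-1->s3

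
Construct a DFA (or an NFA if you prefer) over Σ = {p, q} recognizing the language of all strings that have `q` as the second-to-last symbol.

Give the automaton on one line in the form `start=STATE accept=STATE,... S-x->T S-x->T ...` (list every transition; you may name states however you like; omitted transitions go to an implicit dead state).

A DFA must remember the last 2 symbols (since which symbol is second-to-last isn't known until the input ends). Use one state per possible window of the last ≤2 symbols; accept from those whose window starts with `q`.
A 7-state machine:
       p  q 
>  A   B  C 
   B   D  E 
   C   F  G 
   D   D  E 
   E   F  G 
 * F   D  E 
 * G   F  G 
(> = start, * = accepting)

start=A accept=F,G A-p->B A-q->C B-p->D B-q->E C-p->F C-q->G D-p->D D-q->E E-p->F E-q->G F-p->D F-q->E G-p->F G-q->G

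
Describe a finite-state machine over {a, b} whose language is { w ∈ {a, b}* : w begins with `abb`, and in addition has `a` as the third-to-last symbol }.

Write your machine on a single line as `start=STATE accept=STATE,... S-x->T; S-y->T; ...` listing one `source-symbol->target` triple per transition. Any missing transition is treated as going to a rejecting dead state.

Run two small machines in parallel and take their product. One (5 states) tracks whether the input so far still matches the prefix `abb`; the other (15 states) tracks the last 3 symbols read. Each combined state is a pair, one component from each; accept when both components accept.
          a    b  
>  q0     q1   q2 
   q1     q3   q4 
   q2     q5   q6 
   q3     q7   q8 
   q4     q9  q10 
   q5    q11  q12 
   q6    q13  q14 
   q7     q7   q8 
   q8     q9  q15 
   q9    q11  q12 
 * q10   q16  q17 
   q11    q7   q8 
   q12    q9  q15 
   q13   q11  q12 
   q14   q13  q14 
   q15   q13  q14 
   q16   q18  q19 
   q17   q16  q17 
   q18   q20  q21 
   q19   q22  q10 
 * q20   q20  q21 
 * q21   q22  q10 
 * q22   q18  q19 
(> = start, * = accepting)

start=q0; accept=q10,q20,q21,q22; q0-a->q1; q0-b->q2; q1-a->q3; q1-b->q4; q2-a->q5; q2-b->q6; q3-a->q7; q3-b->q8; q4-a->q9; q4-b->q10; q5-a->q11; q5-b->q12; q6-a->q13; q6-b->q14; q7-a->q7; q7-b->q8; q8-a->q9; q8-b->q15; q9-a->q11; q9-b->q12; q10-a->q16; q10-b->q17; q11-a->q7; q11-b->q8; q12-a->q9; q12-b->q15; q13-a->q11; q13-b->q12; q14-a->q13; q14-b->q14; q15-a->q13; q15-b->q14; q16-a->q18; q16-b->q19; q17-a->q16; q17-b->q17; q18-a->q20; q18-b->q21; q19-a->q22; q19-b->q10; q20-a->q20; q20-b->q21; q21-a->q22; q21-b->q10; q22-a->q18; q22-b->q19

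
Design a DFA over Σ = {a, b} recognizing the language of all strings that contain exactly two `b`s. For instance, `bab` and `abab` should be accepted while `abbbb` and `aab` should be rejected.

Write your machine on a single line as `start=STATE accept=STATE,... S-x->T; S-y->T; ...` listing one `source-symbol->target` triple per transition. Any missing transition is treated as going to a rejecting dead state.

Count `b`s, saturating at 3: states q0 through q2 mean 0 through 2 `b`s seen; q3 means more than 2. Each `b` increments (capped at q3); other symbols loop. Accept from {q2}.
A 4-state machine:
        a   b  
>  q0   q0  q1 
   q1   q1  q2 
 * q2   q2  q3 
   q3   q3  q3 
(> = start, * = accepting)

start=q0; accept=q2; q0-a->q0; q0-b->q1; q1-a->q1; q1-b->q2; q2-a->q2; q2-b->q3; q3-a->q3; q3-b->q3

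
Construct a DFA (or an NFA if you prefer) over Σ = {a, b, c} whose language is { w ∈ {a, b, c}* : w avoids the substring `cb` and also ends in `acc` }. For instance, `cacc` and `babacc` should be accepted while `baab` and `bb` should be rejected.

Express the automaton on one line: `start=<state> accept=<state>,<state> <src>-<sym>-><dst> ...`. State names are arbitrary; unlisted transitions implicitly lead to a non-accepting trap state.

Run two small machines in parallel and take their product. The first has 3 states tracking partial matches of the forbidden pattern `cb`; the second has 4 states tracking how much of the suffix `acc` has currently been matched. A product state is a pair (one from each), accepting exactly when both do.
        a   b   c  
>  q0   q1  q0  q2 
   q1   q1  q0  q3 
   q2   q1  q4  q2 
   q3   q1  q4  q5 
   q4   q6  q4  q4 
 * q5   q1  q4  q2 
   q6   q6  q4  q7 
   q7   q6  q4  q8 
   q8   q6  q4  q4 
(> = start, * = accepting)

start=q0 accept=q5 q0-a->q1 q0-b->q0 q0-c->q2 q1-a->q1 q1-b->q0 q1-c->q3 q2-a->q1 q2-b->q4 q2-c->q2 q3-a->q1 q3-b->q4 q3-c->q5 q4-a->q6 q4-b->q4 q4-c->q4 q5-a->q1 q5-b->q4 q5-c->q2 q6-a->q6 q6-b->q4 q6-c->q7 q7-a->q6 q7-b->q4 q7-c->q8 q8-a->q6 q8-b->q4 q8-c->q4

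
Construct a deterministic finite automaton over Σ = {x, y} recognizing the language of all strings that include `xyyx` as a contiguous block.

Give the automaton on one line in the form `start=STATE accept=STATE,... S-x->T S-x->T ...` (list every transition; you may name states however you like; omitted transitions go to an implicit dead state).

start=s0 accept=s4 s0-x->s1 s0-y->s0 s1-x->s1 s1-y->s2 s2-x->s1 s2-y->s3 s3-x->s4 s3-y->s0 s4-x->s4 s4-y->s4

States s0..s3 record the length of the longest prefix of `xyyx` that matches the current input suffix. Reaching s4 means `xyyx` has been seen, and we stay there forever. Accept from s4.
5 states suffice.
        x   y  
>  s0   s1  s0 
   s1   s1  s2 
   s2   s1  s3 
   s3   s4  s0 
 * s4   s4  s4 
(> = start, * = accepting)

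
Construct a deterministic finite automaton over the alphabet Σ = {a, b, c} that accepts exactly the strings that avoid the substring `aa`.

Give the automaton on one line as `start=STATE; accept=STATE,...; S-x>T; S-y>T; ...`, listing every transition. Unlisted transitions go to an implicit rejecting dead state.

start=S0; accept=S0,S1; S0-a>S1; S0-b>S0; S0-c>S0; S1-a>S2; S1-b>S0; S1-c>S0; S2-a>S2; S2-b>S2; S2-c>S2

Track partial matches of the forbidden pattern `aa`. State S2 is a dead state reached once `aa` has occurred; every other state accepts. S0 means no part of `aa` is currently matched.
        a   b   c  
>* S0   S1  S0  S0 
 * S1   S2  S0  S0 
   S2   S2  S2  S2 
(> = start, * = accepting)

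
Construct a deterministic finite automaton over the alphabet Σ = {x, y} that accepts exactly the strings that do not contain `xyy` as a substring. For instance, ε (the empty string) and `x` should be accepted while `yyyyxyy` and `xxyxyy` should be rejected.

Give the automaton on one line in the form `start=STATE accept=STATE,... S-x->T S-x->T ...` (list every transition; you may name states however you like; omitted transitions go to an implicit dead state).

This is the complement of 'contains `xyy`'. Use the same substring-matching states — s0 through s3 holding how much of `xyy` has just been matched — but flip the accepting set: everything except the trap s3 accepts.
        x   y  
>* s0   s1  s0 
 * s1   s1  s2 
 * s2   s1  s3 
   s3   s3  s3 
(> = start, * = accepting)

start=s0 accept=s0,s1,s2 s0-x->s1 s0-y->s0 s1-x->s1 s1-y->s2 s2-x->s1 s2-y->s3 s3-x->s3 s3-y->s3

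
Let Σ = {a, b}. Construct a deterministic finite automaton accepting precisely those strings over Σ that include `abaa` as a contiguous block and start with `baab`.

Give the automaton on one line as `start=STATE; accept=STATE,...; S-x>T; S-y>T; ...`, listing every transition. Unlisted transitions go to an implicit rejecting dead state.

start=s0; accept=s12; s0-a>s1; s0-b>s2; s1-a>s1; s1-b>s3; s2-a>s4; s2-b>s5; s3-a>s6; s3-b>s5; s4-a>s7; s4-b>s3; s5-a>s1; s5-b>s5; s6-a>s8; s6-b>s3; s7-a>s1; s7-b>s9; s8-a>s8; s8-b>s8; s9-a>s10; s9-b>s11; s10-a>s12; s10-b>s9; s11-a>s13; s11-b>s11; s12-a>s12; s12-b>s12; s13-a>s13; s13-b>s9

Handle the two conditions separately and then intersect. The first has 5 states tracking whether and how much of `abaa` has been seen; the second has 6 states tracking whether the input so far still matches the prefix `baab`. A product state is a pair (one from each), accepting exactly when both do.
A 14-state machine:
          a    b  
>  s0     s1   s2 
   s1     s1   s3 
   s2     s4   s5 
   s3     s6   s5 
   s4     s7   s3 
   s5     s1   s5 
   s6     s8   s3 
   s7     s1   s9 
   s8     s8   s8 
   s9    s10  s11 
   s10   s12   s9 
   s11   s13  s11 
 * s12   s12  s12 
   s13   s13   s9 
(> = start, * = accepting)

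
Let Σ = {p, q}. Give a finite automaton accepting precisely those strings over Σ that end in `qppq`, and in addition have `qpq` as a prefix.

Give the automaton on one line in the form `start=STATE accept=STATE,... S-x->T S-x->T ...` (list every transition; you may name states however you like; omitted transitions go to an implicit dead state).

start=A accept=M A-p->B A-q->C B-p->B B-q->D C-p->E C-q->D D-p->F D-q->D E-p->G E-q->H F-p->G F-q->D G-p->B G-q->I H-p->J H-q->H I-p->F I-q->D J-p->K J-q->H K-p->L K-q->M L-p->L L-q->H M-p->J M-q->H

Run two small machines in parallel and take their product. One (5 states) tracks how much of the suffix `qppq` has currently been matched; the other (5 states) tracks whether the input so far still matches the prefix `qpq`. Each combined state is a pair, one component from each; accept when both components accept.
With 13 states:
       p  q 
>  A   B  C 
   B   B  D 
   C   E  D 
   D   F  D 
   E   G  H 
   F   G  D 
   G   B  I 
   H   J  H 
   I   F  D 
   J   K  H 
   K   L  M 
   L   L  H 
 * M   J  H 
(> = start, * = accepting)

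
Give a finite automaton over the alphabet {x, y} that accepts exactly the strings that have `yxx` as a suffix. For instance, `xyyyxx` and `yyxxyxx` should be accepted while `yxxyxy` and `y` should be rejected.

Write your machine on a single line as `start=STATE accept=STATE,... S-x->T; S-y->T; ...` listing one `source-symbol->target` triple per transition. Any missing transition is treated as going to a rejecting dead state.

start=s0; accept=s3; s0-x->s0; s0-y->s1; s1-x->s2; s1-y->s1; s2-x->s3; s2-y->s1; s3-x->s0; s3-y->s1

Let each state record the length of the longest suffix of the input read so far that is also a prefix of `yxx`. s1 means the last symbol is `y`; s2 means the last 2 symbols are `yx`; s3 means the last 3 symbols are `yxx`. Accept only at s3, where the string currently ends in `yxx`.
4 states suffice.
        x   y  
>  s0   s0  s1 
   s1   s2  s1 
   s2   s3  s1 
 * s3   s0  s1 
(> = start, * = accepting)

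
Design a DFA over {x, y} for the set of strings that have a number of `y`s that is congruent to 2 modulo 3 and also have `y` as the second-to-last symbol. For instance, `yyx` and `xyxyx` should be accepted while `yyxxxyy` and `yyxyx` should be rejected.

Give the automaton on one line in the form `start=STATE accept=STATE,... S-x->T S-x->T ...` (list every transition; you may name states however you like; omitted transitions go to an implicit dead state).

start=q0 accept=q3,q5 q0-x->q0 q0-y->q1 q1-x->q2 q1-y->q3 q2-x->q2 q2-y->q4 q3-x->q5 q3-y->q0 q4-x->q5 q4-y->q0 q5-x->q6 q5-y->q0 q6-x->q6 q6-y->q0

Run two small machines in parallel and take their product. One (3 states) tracks the count of `y`s modulo 3; the other (7 states) tracks the last 2 symbols read. Each combined state is a pair, one component from each; accept when both components accept. Equivalent product states are then merged.
        x   y  
>  q0   q0  q1 
   q1   q2  q3 
   q2   q2  q4 
 * q3   q5  q0 
   q4   q5  q0 
 * q5   q6  q0 
   q6   q6  q0 
(> = start, * = accepting)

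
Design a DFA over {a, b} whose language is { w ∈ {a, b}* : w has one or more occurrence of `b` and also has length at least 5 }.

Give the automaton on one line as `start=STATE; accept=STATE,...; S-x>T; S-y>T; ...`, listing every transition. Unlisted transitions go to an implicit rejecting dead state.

Handle the two conditions separately and then intersect. The first has 3 states tracking the count of `b`s, saturating at 2; the second has 7 states tracking the input length, saturating at 6. A product state is a pair (one from each), accepting exactly when both do. Equivalent product states are then merged.
        a   b  
>  q0   q1  q2 
   q1   q3  q4 
   q2   q4  q4 
   q3   q5  q6 
   q4   q6  q6 
   q5   q7  q8 
   q6   q8  q8 
   q7   q7  q9 
   q8   q9  q9 
 * q9   q9  q9 
(> = start, * = accepting)

start=q0; accept=q9; q0-a>q1; q0-b>q2; q1-a>q3; q1-b>q4; q2-a>q4; q2-b>q4; q3-a>q5; q3-b>q6; q4-a>q6; q4-b>q6; q5-a>q7; q5-b>q8; q6-a>q8; q6-b>q8; q7-a>q7; q7-b>q9; q8-a>q9; q8-b>q9; q9-a>q9; q9-b>q9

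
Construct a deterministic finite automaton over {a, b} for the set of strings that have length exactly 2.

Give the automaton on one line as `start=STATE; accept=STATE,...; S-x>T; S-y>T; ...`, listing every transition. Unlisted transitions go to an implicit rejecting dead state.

We only need to distinguish lengths 0, 1, …, 2, and '>2'. Chain S0 → S1 → S2 → S3 on every symbol, with S3 looping. Accepting states: {S2}.
        a   b  
>  S0   S1  S1 
   S1   S2  S2 
 * S2   S3  S3 
   S3   S3  S3 
(> = start, * = accepting)

start=S0; accept=S2; S0-a>S1; S0-b>S1; S1-a>S2; S1-b>S2; S2-a>S3; S2-b>S3; S3-a>S3; S3-b>S3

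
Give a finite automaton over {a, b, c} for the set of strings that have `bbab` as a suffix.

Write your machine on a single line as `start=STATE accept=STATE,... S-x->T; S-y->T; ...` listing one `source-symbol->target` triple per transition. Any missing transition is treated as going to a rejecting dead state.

Let each state record the length of the longest suffix of the input read so far that is also a prefix of `bbab`. q1 means the last symbol is `b`; q2 means the last 2 symbols are `bb`; q3 means the last 3 symbols are `bba`; q4 means the last 4 symbols are `bbab`. Accept only at q4, where the string currently ends in `bbab`.
A 5-state machine:
        a   b   c  
>  q0   q0  q1  q0 
   q1   q0  q2  q0 
   q2   q3  q2  q0 
   q3   q0  q4  q0 
 * q4   q0  q2  q0 
(> = start, * = accepting)

start=q0; accept=q4; q0-a->q0; q0-b->q1; q0-c->q0; q1-a->q0; q1-b->q2; q1-c->q0; q2-a->q3; q2-b->q2; q2-c->q0; q3-a->q0; q3-b->q4; q3-c->q0; q4-a->q0; q4-b->q2; q4-c->q0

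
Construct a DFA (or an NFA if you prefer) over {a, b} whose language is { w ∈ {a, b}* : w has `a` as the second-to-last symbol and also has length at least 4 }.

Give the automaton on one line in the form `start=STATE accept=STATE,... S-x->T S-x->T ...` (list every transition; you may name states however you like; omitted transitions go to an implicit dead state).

Handle the two conditions separately and then intersect. The first has 7 states tracking the last 2 symbols read; the second has 6 states tracking the input length, saturating at 5. A product state is a pair (one from each), accepting exactly when both do. After merging equivalent states the machine shrinks.
With 6 states:
        a   b  
>  q0   q1  q1 
   q1   q2  q2 
   q2   q3  q2 
   q3   q4  q5 
 * q4   q4  q5 
 * q5   q3  q2 
(> = start, * = accepting)

start=q0 accept=q4,q5 q0-a->q1 q0-b->q1 q1-a->q2 q1-b->q2 q2-a->q3 q2-b->q2 q3-a->q4 q3-b->q5 q4-a->q4 q4-b->q5 q5-a->q3 q5-b->q2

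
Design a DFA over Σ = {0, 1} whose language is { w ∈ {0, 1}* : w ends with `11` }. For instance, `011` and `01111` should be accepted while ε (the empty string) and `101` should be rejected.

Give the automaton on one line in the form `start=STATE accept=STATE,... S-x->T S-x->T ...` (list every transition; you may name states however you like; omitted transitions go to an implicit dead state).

Remember how much of `11` the current input suffix matches. State q0 means no match yet; q1 means the last symbol is `1`; q2 means the last 2 symbols are `11`. Only q2 accepts. On a mismatch, fall back to the longest proper suffix that is still a prefix of `11`.
        0   1  
>  q0   q0  q1 
   q1   q0  q2 
 * q2   q0  q2 
(> = start, * = accepting)

start=q0 accept=q2 q0-0->q0 q0-1->q1 q1-0->q0 q1-1->q2 q2-0->q0 q2-1->q2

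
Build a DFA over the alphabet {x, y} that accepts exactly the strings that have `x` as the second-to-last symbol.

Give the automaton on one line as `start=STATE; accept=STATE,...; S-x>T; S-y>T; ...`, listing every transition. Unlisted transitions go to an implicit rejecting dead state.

Because acceptance depends on a position counted from the end, the machine has to buffer the most recent 2 symbols. Make each state the string of the last up-to-2 symbols read; on input `x` shift the window left and append `x`. Accept when the buffered window has length 2 and begins with `x`.
7 states suffice.
        x   y  
>  S0   S1  S2 
   S1   S3  S4 
   S2   S5  S6 
 * S3   S3  S4 
 * S4   S5  S6 
   S5   S3  S4 
   S6   S5  S6 
(> = start, * = accepting)

start=S0; accept=S3,S4; S0-x>S1; S0-y>S2; S1-x>S3; S1-y>S4; S2-x>S5; S2-y>S6; S3-x>S3; S3-y>S4; S4-x>S5; S4-y>S6; S5-x>S3; S5-y>S4; S6-x>S5; S6-y>S6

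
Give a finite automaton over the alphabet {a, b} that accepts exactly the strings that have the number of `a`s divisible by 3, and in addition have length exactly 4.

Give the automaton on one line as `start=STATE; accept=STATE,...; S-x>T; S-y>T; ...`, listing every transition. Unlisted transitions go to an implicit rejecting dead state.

start=q0; accept=q9; q0-a>q1; q0-b>q2; q1-a>q3; q1-b>q4; q2-a>q4; q2-b>q5; q3-a>q6; q3-b>q7; q4-a>q7; q4-b>q8; q5-a>q8; q5-b>q6; q6-a>q8; q6-b>q9; q7-a>q9; q7-b>q8; q8-a>q8; q8-b>q8; q9-a>q8; q9-b>q8

Build one automaton per condition and run them in lockstep. One (3 states) tracks the count of `a`s modulo 3; the other (6 states) tracks the input length, saturating at 5. Each combined state is a pair, one component from each; accept when both components accept. After merging equivalent states the machine shrinks.
With 10 states:
        a   b  
>  q0   q1  q2 
   q1   q3  q4 
   q2   q4  q5 
   q3   q6  q7 
   q4   q7  q8 
   q5   q8  q6 
   q6   q8  q9 
   q7   q9  q8 
   q8   q8  q8 
 * q9   q8  q8 
(> = start, * = accepting)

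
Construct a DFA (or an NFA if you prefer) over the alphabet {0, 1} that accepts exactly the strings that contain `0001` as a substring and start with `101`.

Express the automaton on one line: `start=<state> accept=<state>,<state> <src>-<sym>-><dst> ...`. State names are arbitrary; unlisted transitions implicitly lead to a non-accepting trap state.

start=S0 accept=S8 S0-0->S1 S0-1->S2 S1-0->S1 S1-1->S1 S2-0->S3 S2-1->S1 S3-0->S1 S3-1->S4 S4-0->S5 S4-1->S4 S5-0->S6 S5-1->S4 S6-0->S7 S6-1->S4 S7-0->S7 S7-1->S8 S8-0->S8 S8-1->S8

Handle the two conditions separately and then intersect. One (5 states) tracks whether and how much of `0001` has been seen; the other (5 states) tracks whether the input so far still matches the prefix `101`. Each combined state is a pair, one component from each; accept when both components accept. Minimizing collapses redundant product states.
        0   1  
>  S0   S1  S2 
   S1   S1  S1 
   S2   S3  S1 
   S3   S1  S4 
   S4   S5  S4 
   S5   S6  S4 
   S6   S7  S4 
   S7   S7  S8 
 * S8   S8  S8 
(> = start, * = accepting)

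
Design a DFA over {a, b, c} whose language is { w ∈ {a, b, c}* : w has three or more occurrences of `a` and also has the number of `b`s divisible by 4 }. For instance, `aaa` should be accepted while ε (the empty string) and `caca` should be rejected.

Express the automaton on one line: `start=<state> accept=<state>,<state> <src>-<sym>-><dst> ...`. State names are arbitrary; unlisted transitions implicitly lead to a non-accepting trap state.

Build one automaton per condition and run them in lockstep. The first has 5 states tracking the count of `a`s, saturating at 4; the second has 4 states tracking the count of `b`s modulo 4. A product state is a pair (one from each), accepting exactly when both do. Equivalent product states are then merged.
A 16-state machine:
          a    b    c  
>  q0     q1   q2   q0 
   q1     q3   q4   q1 
   q2     q4   q5   q2 
   q3     q6   q7   q3 
   q4     q7   q8   q4 
   q5     q8   q9   q5 
 * q6     q6  q10   q6 
   q7    q10  q11   q7 
   q8    q11  q12   q8 
   q9    q12   q0   q9 
   q10   q10  q13  q10 
   q11   q13  q14  q11 
   q12   q14   q1  q12 
   q13   q13  q15  q13 
   q14   q15   q3  q14 
   q15   q15   q6  q15 
(> = start, * = accepting)

start=q0 accept=q6 q0-a->q1 q0-b->q2 q0-c->q0 q1-a->q3 q1-b->q4 q1-c->q1 q2-a->q4 q2-b->q5 q2-c->q2 q3-a->q6 q3-b->q7 q3-c->q3 q4-a->q7 q4-b->q8 q4-c->q4 q5-a->q8 q5-b->q9 q5-c->q5 q6-a->q6 q6-b->q10 q6-c->q6 q7-a->q10 q7-b->q11 q7-c->q7 q8-a->q11 q8-b->q12 q8-c->q8 q9-a->q12 q9-b->q0 q9-c->q9 q10-a->q10 q10-b->q13 q10-c->q10 q11-a->q13 q11-b->q14 q11-c->q11 q12-a->q14 q12-b->q1 q12-c->q12 q13-a->q13 q13-b->q15 q13-c->q13 q14-a->q15 q14-b->q3 q14-c->q14 q15-a->q15 q15-b->q6 q15-c->q15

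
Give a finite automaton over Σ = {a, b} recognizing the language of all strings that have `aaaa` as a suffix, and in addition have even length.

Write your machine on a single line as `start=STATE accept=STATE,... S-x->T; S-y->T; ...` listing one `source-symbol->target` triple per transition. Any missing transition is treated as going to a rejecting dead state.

start=q0; accept=q7; q0-a->q1; q0-b->q2; q1-a->q3; q1-b->q0; q2-a->q4; q2-b->q0; q3-a->q5; q3-b->q2; q4-a->q6; q4-b->q2; q5-a->q7; q5-b->q0; q6-a->q8; q6-b->q0; q7-a->q9; q7-b->q2; q8-a->q9; q8-b->q2; q9-a->q7; q9-b->q0

Run two small machines in parallel and take their product. One (5 states) tracks how much of the suffix `aaaa` has currently been matched; the other (2 states) tracks the input length modulo 2. Each combined state is a pair, one component from each; accept when both components accept.
10 states suffice.
        a   b  
>  q0   q1  q2 
   q1   q3  q0 
   q2   q4  q0 
   q3   q5  q2 
   q4   q6  q2 
   q5   q7  q0 
   q6   q8  q0 
 * q7   q9  q2 
   q8   q9  q2 
   q9   q7  q0 
(> = start, * = accepting)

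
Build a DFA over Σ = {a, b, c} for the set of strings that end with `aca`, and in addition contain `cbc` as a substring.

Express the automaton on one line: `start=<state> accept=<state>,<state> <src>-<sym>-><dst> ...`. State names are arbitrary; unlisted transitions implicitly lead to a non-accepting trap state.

Build one automaton per condition and run them in lockstep. One (4 states) tracks how much of the suffix `aca` has currently been matched; the other (4 states) tracks whether and how much of `cbc` has been seen. Each combined state is a pair, one component from each; accept when both components accept.
With 10 states:
        a   b   c  
>  s0   s1  s0  s2 
   s1   s1  s0  s3 
   s2   s1  s4  s2 
   s3   s5  s4  s2 
   s4   s1  s0  s6 
   s5   s1  s0  s3 
   s6   s7  s6  s6 
   s7   s7  s6  s8 
   s8   s9  s6  s6 
 * s9   s7  s6  s8 
(> = start, * = accepting)

start=s0 accept=s9 s0-a->s1 s0-b->s0 s0-c->s2 s1-a->s1 s1-b->s0 s1-c->s3 s2-a->s1 s2-b->s4 s2-c->s2 s3-a->s5 s3-b->s4 s3-c->s2 s4-a->s1 s4-b->s0 s4-c->s6 s5-a->s1 s5-b->s0 s5-c->s3 s6-a->s7 s6-b->s6 s6-c->s6 s7-a->s7 s7-b->s6 s7-c->s8 s8-a->s9 s8-b->s6 s8-c->s6 s9-a->s7 s9-b->s6 s9-c->s8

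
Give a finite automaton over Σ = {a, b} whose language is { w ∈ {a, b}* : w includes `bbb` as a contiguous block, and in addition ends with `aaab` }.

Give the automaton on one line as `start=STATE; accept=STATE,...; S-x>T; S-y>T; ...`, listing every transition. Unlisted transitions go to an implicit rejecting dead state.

start=s0; accept=s7; s0-a>s0; s0-b>s1; s1-a>s0; s1-b>s2; s2-a>s0; s2-b>s3; s3-a>s4; s3-b>s3; s4-a>s5; s4-b>s3; s5-a>s6; s5-b>s3; s6-a>s6; s6-b>s7; s7-a>s4; s7-b>s3

Run two small machines in parallel and take their product. One (4 states) tracks whether and how much of `bbb` has been seen; the other (5 states) tracks how much of the suffix `aaab` has currently been matched. Each combined state is a pair, one component from each; accept when both components accept. After merging equivalent states the machine shrinks.
With 8 states:
        a   b  
>  s0   s0  s1 
   s1   s0  s2 
   s2   s0  s3 
   s3   s4  s3 
   s4   s5  s3 
   s5   s6  s3 
   s6   s6  s7 
 * s7   s4  s3 
(> = start, * = accepting)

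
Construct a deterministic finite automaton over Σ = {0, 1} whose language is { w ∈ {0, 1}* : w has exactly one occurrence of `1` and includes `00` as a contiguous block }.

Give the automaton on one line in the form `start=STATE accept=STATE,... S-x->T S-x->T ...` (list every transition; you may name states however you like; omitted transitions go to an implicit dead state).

Build one automaton per condition and run them in lockstep. The first has 3 states tracking the count of `1`s, saturating at 2; the second has 3 states tracking whether and how much of `00` has been seen. A product state is a pair (one from each), accepting exactly when both do. Minimizing collapses redundant product states.
With 7 states:
        0   1  
>  q0   q1  q2 
   q1   q3  q2 
   q2   q4  q5 
   q3   q3  q6 
   q4   q6  q5 
   q5   q5  q5 
 * q6   q6  q5 
(> = start, * = accepting)

start=q0 accept=q6 q0-0->q1 q0-1->q2 q1-0->q3 q1-1->q2 q2-0->q4 q2-1->q5 q3-0->q3 q3-1->q6 q4-0->q6 q4-1->q5 q5-0->q5 q5-1->q5 q6-0->q6 q6-1->q5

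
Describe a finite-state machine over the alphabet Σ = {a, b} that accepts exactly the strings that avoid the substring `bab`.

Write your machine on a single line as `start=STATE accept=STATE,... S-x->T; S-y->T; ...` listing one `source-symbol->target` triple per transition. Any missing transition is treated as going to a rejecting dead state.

start=q0; accept=q0,q1,q2; q0-a->q0; q0-b->q1; q1-a->q2; q1-b->q1; q2-a->q0; q2-b->q3; q3-a->q3; q3-b->q3

This is the complement of 'contains `bab`'. Use the same substring-matching states — q0 through q3 holding how much of `bab` has just been matched — but flip the accepting set: everything except the trap q3 accepts.
        a   b  
>* q0   q0  q1 
 * q1   q2  q1 
 * q2   q0  q3 
   q3   q3  q3 
(> = start, * = accepting)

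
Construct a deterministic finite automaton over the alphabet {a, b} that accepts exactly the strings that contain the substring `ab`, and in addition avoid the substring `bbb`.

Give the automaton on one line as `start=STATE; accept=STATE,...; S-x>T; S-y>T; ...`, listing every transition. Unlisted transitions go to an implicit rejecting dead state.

Handle the two conditions separately and then intersect. One (3 states) tracks whether and how much of `ab` has been seen; the other (4 states) tracks partial matches of the forbidden pattern `bbb`. Each combined state is a pair, one component from each; accept when both components accept. Equivalent product states are then merged.
8 states suffice.
        a   b  
>  q0   q1  q2 
   q1   q1  q3 
   q2   q1  q4 
 * q3   q5  q6 
   q4   q1  q7 
 * q5   q5  q3 
 * q6   q5  q7 
   q7   q7  q7 
(> = start, * = accepting)

start=q0; accept=q3,q5,q6; q0-a>q1; q0-b>q2; q1-a>q1; q1-b>q3; q2-a>q1; q2-b>q4; q3-a>q5; q3-b>q6; q4-a>q1; q4-b>q7; q5-a>q5; q5-b>q3; q6-a>q5; q6-b>q7; q7-a>q7; q7-b>q7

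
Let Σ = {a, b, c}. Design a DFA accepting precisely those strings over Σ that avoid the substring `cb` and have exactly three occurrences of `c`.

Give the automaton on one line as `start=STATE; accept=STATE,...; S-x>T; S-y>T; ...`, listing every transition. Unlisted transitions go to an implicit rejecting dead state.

Build one automaton per condition and run them in lockstep. One (3 states) tracks partial matches of the forbidden pattern `cb`; the other (5 states) tracks the count of `c`s, saturating at 4. Each combined state is a pair, one component from each; accept when both components accept. After merging equivalent states the machine shrinks.
An 8-state machine:
        a   b   c  
>  q0   q0  q0  q1 
   q1   q2  q3  q4 
   q2   q2  q2  q4 
   q3   q3  q3  q3 
   q4   q5  q3  q6 
   q5   q5  q5  q6 
 * q6   q7  q3  q3 
 * q7   q7  q7  q3 
(> = start, * = accepting)

start=q0; accept=q6,q7; q0-a>q0; q0-b>q0; q0-c>q1; q1-a>q2; q1-b>q3; q1-c>q4; q2-a>q2; q2-b>q2; q2-c>q4; q3-a>q3; q3-b>q3; q3-c>q3; q4-a>q5; q4-b>q3; q4-c>q6; q5-a>q5; q5-b>q5; q5-c>q6; q6-a>q7; q6-b>q3; q6-c>q3; q7-a>q7; q7-b>q7; q7-c>q3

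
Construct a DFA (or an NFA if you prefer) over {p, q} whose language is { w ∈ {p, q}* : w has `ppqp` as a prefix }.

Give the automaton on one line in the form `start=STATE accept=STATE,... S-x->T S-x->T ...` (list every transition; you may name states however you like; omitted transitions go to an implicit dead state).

Walk along `ppqp` while the input agrees: from s0 take `p` to s1, and so on. Any deviation drops to the rejecting sink s5. Once s4 is reached the prefix is confirmed and every continuation is accepted.
        p   q  
>  s0   s1  s5 
   s1   s2  s5 
   s2   s5  s3 
   s3   s4  s5 
 * s4   s4  s4 
   s5   s5  s5 
(> = start, * = accepting)

start=s0 accept=s4 s0-p->s1 s0-q->s5 s1-p->s2 s1-q->s5 s2-p->s5 s2-q->s3 s3-p->s4 s3-q->s5 s4-p->s4 s4-q->s4 s5-p->s5 s5-q->s5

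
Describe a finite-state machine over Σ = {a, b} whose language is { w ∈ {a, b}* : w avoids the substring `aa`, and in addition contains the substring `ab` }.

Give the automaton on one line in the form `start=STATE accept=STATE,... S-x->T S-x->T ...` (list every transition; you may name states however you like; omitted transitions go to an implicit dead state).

start=S0 accept=S3,S4 S0-a->S1 S0-b->S0 S1-a->S2 S1-b->S3 S2-a->S2 S2-b->S2 S3-a->S4 S3-b->S3 S4-a->S2 S4-b->S3

Build one automaton per condition and run them in lockstep. One (3 states) tracks partial matches of the forbidden pattern `aa`; the other (3 states) tracks whether and how much of `ab` has been seen. Each combined state is a pair, one component from each; accept when both components accept. After merging equivalent states the machine shrinks.
        a   b  
>  S0   S1  S0 
   S1   S2  S3 
   S2   S2  S2 
 * S3   S4  S3 
 * S4   S2  S3 
(> = start, * = accepting)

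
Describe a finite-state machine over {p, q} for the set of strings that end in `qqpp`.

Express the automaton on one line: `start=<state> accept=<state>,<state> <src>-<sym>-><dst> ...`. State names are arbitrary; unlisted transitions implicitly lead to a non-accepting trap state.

start=S0 accept=S4 S0-p->S0 S0-q->S1 S1-p->S0 S1-q->S2 S2-p->S3 S2-q->S2 S3-p->S4 S3-q->S1 S4-p->S0 S4-q->S1

Let each state record the length of the longest suffix of the input read so far that is also a prefix of `qqpp`. S1 means the last symbol is `q`; S2 means the last 2 symbols are `qq`; S3 means the last 3 symbols are `qqp`; S4 means the last 4 symbols are `qqpp`. Accept only at S4, where the string currently ends in `qqpp`.
A 5-state machine:
        p   q  
>  S0   S0  S1 
   S1   S0  S2 
   S2   S3  S2 
   S3   S4  S1 
 * S4   S0  S1 
(> = start, * = accepting)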